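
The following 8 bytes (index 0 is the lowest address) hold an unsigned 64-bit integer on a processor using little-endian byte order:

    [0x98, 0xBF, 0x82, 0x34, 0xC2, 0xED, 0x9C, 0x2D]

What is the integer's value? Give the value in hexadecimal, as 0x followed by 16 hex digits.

0x2D9CEDC23482BF98

Little-endian stores the least-significant byte at the lowest address.
Reassemble most-significant byte first: 2D 9C ED C2 34 82 BF 98 → 0x2D9CEDC23482BF98.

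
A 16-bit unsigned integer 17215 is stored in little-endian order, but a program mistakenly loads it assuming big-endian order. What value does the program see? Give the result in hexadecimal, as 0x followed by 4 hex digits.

0x3F43

17215 in 16-bit hexadecimal is 0x433F.
Stored little-endian, the bytes at ascending addresses are 3F 43.
Read back as big-endian, the last byte is least significant, giving 0x3F43.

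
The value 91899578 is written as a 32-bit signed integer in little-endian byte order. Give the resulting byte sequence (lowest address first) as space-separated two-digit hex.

91899578 in hexadecimal, padded to 32 bits, is 0x057A46BA.
Split into bytes (most-significant first): 05 7A 46 BA.
In little-endian order the low byte comes first in memory.
So at ascending addresses the bytes are BA 46 7A 05.

BA 46 7A 05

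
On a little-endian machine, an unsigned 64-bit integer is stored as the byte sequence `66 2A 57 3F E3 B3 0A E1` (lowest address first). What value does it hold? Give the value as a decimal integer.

16215971196902517350

In little-endian order the low byte comes first in memory.
Reassemble most-significant byte first: E1 0A B3 E3 3F 57 2A 66 → 0xE10AB3E33F572A66.
0xE10AB3E33F572A66 = 16215971196902517350.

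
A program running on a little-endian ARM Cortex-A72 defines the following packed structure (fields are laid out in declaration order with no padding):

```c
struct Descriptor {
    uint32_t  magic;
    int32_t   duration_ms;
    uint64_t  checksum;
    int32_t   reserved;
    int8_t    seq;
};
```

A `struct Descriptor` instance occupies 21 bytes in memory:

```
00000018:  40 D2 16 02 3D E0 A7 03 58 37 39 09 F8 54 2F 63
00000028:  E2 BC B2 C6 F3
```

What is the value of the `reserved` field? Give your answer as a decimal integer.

-961364766

`reserved` follows `magic` (4 B), `duration_ms` (4 B), `checksum` (8 B), so it starts at offset 4 + 4 + 8 = 16 and occupies 4 bytes.
Bytes at offsets 16..19: E2 BC B2 C6.
Little-endian stores the least-significant byte at the lowest address.
Reassemble most-significant byte first: C6 B2 BC E2 → 0xC6B2BCE2.
Top bit is set, so as a signed 32-bit value this is 0xC6B2BCE2 − 2^32 = -961364766.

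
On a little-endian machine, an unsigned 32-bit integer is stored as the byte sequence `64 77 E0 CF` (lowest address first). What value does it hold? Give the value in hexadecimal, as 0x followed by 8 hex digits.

0xCFE07764

In little-endian order the low byte comes first in memory.
Reassemble most-significant byte first: CF E0 77 64 → 0xCFE07764.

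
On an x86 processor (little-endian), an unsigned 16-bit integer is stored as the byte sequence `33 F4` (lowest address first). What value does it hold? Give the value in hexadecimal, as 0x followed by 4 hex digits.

0xF433

Little-endian stores the least-significant byte at the lowest address.
Reassemble most-significant byte first: F4 33 → 0xF433.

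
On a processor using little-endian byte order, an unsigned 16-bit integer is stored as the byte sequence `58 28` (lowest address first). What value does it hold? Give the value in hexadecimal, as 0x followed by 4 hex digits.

Little-endian: lowest address holds the least-significant byte.
Reassemble most-significant byte first: 28 58 → 0x2858.

0x2858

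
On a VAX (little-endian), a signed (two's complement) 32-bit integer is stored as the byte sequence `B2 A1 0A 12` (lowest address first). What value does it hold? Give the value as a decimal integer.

302686642

In little-endian order the low byte comes first in memory.
Reassemble most-significant byte first: 12 0A A1 B2 → 0x120AA1B2.
0x120AA1B2 = 302686642.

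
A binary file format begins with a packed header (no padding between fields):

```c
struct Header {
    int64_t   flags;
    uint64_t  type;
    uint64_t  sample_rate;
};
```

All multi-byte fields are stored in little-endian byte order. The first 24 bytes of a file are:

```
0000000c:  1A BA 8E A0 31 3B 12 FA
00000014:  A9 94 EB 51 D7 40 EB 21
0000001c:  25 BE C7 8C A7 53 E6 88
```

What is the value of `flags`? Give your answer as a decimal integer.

-427213930313631206

`flags` is the first field, at byte offset 0, occupying 8 bytes.
Bytes at offsets 0..7: 1A BA 8E A0 31 3B 12 FA.
Little-endian stores the least-significant byte at the lowest address.
Reassemble most-significant byte first: FA 12 3B 31 A0 8E BA 1A → 0xFA123B31A08EBA1A.
Top bit is set, so as a signed 64-bit value this is 0xFA123B31A08EBA1A − 2^64 = -427213930313631206.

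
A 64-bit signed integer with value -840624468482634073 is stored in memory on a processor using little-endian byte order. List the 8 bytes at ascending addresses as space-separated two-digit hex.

A7 4E 97 EE 7F 80 55 F4

Two's complement of -840624468482634073 in 64 bits: 840624468482634073 = 0x0BAA7F801168B159; invert → 0xF455807FEE974EA6; add 1 → 0xF455807FEE974EA7.
Split into bytes (most-significant first): F4 55 80 7F EE 97 4E A7.
In little-endian order the low byte comes first in memory.
So at ascending addresses the bytes are A7 4E 97 EE 7F 80 55 F4.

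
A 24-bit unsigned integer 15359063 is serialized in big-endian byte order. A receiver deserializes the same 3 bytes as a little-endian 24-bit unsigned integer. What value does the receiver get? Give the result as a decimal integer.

15359063 in 24-bit hexadecimal is 0xEA5C57.
Stored big-endian, the bytes at ascending addresses are EA 5C 57.
Read back as little-endian, the first byte is least significant, giving 0x575CEA.
0x575CEA = 5725418.

5725418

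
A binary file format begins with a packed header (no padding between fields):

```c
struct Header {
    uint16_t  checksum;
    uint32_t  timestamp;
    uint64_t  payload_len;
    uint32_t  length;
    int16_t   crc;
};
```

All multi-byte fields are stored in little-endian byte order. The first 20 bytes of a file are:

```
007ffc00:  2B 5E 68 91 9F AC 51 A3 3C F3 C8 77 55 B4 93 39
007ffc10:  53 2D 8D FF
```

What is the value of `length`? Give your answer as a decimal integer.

`length` follows `checksum` (2 B), `timestamp` (4 B), `payload_len` (8 B), so it starts at offset 2 + 4 + 8 = 14 and occupies 4 bytes.
Bytes at offsets 14..17: 93 39 53 2D.
Little-endian stores the least-significant byte at the lowest address.
Reassemble most-significant byte first: 2D 53 39 93 → 0x2D533993.
0x2D533993 = 760428947.

760428947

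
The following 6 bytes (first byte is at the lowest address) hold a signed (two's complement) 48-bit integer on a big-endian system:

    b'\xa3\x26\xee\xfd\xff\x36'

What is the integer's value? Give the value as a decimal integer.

-102087363002570

In big-endian order the high byte comes first in memory.
The bytes are already most-significant first: 0xA326EEFDFF36.
Top bit is set, so as a signed 48-bit value this is 0xA326EEFDFF36 − 2^48 = -102087363002570.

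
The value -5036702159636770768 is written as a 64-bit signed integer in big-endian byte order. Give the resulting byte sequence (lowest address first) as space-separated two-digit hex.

BA 1A 0A 12 47 68 50 30

Two's complement of -5036702159636770768 in 64 bits: 5036702159636770768 = 0x45E5F5EDB897AFD0; invert → 0xBA1A0A124768502F; add 1 → 0xBA1A0A1247685030.
Split into bytes (most-significant first): BA 1A 0A 12 47 68 50 30.
In big-endian order the high byte comes first in memory.
So the memory order matches the most-significant-first order: BA 1A 0A 12 47 68 50 30.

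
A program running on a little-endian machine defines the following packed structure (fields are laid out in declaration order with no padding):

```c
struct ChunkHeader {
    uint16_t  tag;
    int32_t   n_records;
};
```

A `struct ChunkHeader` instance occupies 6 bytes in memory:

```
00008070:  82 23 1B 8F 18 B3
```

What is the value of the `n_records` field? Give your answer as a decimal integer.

`n_records` follows `tag` (2 bytes), so it starts at byte offset 2 and occupies 4 bytes.
Bytes at offsets 2..5: 1B 8F 18 B3.
In little-endian order the low byte comes first in memory.
Reassemble most-significant byte first: B3 18 8F 1B → 0xB3188F1B.
Top bit is set, so as a signed 32-bit value this is 0xB3188F1B − 2^32 = -1290236133.

-1290236133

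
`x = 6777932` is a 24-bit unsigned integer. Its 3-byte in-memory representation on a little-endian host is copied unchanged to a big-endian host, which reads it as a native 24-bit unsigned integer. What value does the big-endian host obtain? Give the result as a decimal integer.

6777932 in 24-bit hexadecimal is 0x676C4C.
Stored little-endian, the bytes at ascending addresses are 4C 6C 67.
Read back as big-endian, the last byte is least significant, giving 0x4C6C67.
0x4C6C67 = 5008487.

5008487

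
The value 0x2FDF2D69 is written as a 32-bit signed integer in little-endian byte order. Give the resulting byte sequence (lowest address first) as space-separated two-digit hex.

69 2D DF 2F

Split into bytes (most-significant first): 2F DF 2D 69.
In little-endian order the low byte comes first in memory.
So at ascending addresses the bytes are 69 2D DF 2F.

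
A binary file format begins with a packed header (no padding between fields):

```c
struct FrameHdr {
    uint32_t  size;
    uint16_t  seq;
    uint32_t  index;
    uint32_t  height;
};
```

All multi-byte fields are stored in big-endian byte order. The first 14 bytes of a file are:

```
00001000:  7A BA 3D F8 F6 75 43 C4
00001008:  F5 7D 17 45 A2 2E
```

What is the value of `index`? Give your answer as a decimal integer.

`index` follows `size` (4 B), `seq` (2 B), so it starts at offset 4 + 2 = 6 and occupies 4 bytes.
Bytes at offsets 6..9: 43 C4 F5 7D.
Big-endian: lowest address holds the most-significant byte.
The bytes are already most-significant first: 0x43C4F57D.
0x43C4F57D = 1136981373.

1136981373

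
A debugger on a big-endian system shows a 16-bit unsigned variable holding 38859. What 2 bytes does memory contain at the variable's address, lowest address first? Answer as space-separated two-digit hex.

38859 in hexadecimal, padded to 16 bits, is 0x97CB.
Split into bytes (most-significant first): 97 CB.
Big-endian stores the most-significant byte at the lowest address.
So the memory order matches the most-significant-first order: 97 CB.

97 CB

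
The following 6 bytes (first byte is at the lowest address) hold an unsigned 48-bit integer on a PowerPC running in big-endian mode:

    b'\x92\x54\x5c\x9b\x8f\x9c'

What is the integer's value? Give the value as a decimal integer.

Big-endian: lowest address holds the most-significant byte.
The bytes are already most-significant first: 0x92545C9B8F9C.
0x92545C9B8F9C = 160891028606876.

160891028606876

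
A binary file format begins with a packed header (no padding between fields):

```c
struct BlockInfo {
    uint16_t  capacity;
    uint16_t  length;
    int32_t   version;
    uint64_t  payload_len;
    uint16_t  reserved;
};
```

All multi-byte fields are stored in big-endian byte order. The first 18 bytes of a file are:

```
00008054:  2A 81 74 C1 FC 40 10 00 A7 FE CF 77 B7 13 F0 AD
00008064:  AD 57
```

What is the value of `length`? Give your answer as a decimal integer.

`length` follows `capacity` (2 bytes), so it starts at byte offset 2 and occupies 2 bytes.
Bytes at offsets 2..3: 74 C1.
In big-endian order the high byte comes first in memory.
The bytes are already most-significant first: 0x74C1.
0x74C1 = 29889.

29889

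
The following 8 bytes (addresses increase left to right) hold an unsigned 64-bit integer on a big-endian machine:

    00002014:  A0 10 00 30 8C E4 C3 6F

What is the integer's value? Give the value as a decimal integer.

11533718854218072943

Big-endian stores the most-significant byte at the lowest address.
The bytes are already most-significant first: 0xA01000308CE4C36F.
0xA01000308CE4C36F = 11533718854218072943.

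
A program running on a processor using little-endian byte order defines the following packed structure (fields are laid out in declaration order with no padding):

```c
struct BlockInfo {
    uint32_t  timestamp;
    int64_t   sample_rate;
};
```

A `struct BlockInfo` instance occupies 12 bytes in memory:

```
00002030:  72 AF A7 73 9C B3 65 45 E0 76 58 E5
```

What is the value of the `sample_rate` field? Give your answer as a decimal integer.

-1920654535464471652

`sample_rate` follows `timestamp` (4 bytes), so it starts at byte offset 4 and occupies 8 bytes.
Bytes at offsets 4..11: 9C B3 65 45 E0 76 58 E5.
Little-endian stores the least-significant byte at the lowest address.
Reassemble most-significant byte first: E5 58 76 E0 45 65 B3 9C → 0xE55876E04565B39C.
Top bit is set, so as a signed 64-bit value this is 0xE55876E04565B39C − 2^64 = -1920654535464471652.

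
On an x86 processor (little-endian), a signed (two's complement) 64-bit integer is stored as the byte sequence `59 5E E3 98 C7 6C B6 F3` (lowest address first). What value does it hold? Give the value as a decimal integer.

Little-endian: lowest address holds the least-significant byte.
Reassemble most-significant byte first: F3 B6 6C C7 98 E3 5E 59 → 0xF3B66CC798E35E59.
Top bit is set, so as a signed 64-bit value this is 0xF3B66CC798E35E59 − 2^64 = -885400672212394407.

-885400672212394407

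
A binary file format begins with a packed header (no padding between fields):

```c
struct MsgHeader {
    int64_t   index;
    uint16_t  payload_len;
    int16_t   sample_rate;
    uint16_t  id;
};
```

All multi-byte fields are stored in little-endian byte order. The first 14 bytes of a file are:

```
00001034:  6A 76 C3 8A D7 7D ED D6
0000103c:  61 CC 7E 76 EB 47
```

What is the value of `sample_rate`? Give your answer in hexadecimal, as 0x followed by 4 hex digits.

`sample_rate` follows `index` (8 B), `payload_len` (2 B), so it starts at offset 8 + 2 = 10 and occupies 2 bytes.
Bytes at offsets 10..11: 7E 76.
Little-endian stores the least-significant byte at the lowest address.
Reassemble most-significant byte first: 76 7E → 0x767E.

0x767E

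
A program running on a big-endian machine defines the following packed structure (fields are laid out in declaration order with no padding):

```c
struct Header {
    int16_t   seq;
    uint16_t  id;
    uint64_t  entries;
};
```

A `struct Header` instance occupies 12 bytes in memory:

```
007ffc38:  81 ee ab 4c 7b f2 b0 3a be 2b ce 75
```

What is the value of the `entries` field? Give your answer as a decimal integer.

`entries` follows `seq` (2 B), `id` (2 B), so it starts at offset 2 + 2 = 4 and occupies 8 bytes.
Bytes at offsets 4..11: 7B F2 B0 3A BE 2B CE 75.
Big-endian stores the most-significant byte at the lowest address.
The bytes are already most-significant first: 0x7BF2B03ABE2BCE75.
0x7BF2B03ABE2BCE75 = 8931394777374248565.

8931394777374248565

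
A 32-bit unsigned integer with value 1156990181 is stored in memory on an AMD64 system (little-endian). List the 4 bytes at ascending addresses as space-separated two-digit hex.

E5 44 F6 44

1156990181 in hexadecimal, padded to 32 bits, is 0x44F644E5.
Split into bytes (most-significant first): 44 F6 44 E5.
Little-endian stores the least-significant byte at the lowest address.
So at ascending addresses the bytes are E5 44 F6 44.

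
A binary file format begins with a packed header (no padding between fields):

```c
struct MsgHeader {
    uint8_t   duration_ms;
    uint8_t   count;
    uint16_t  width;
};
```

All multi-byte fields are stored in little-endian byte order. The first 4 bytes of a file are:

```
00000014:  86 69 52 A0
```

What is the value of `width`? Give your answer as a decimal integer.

41042

`width` follows `duration_ms` (1 B), `count` (1 B), so it starts at offset 1 + 1 = 2 and occupies 2 bytes.
Bytes at offsets 2..3: 52 A0.
Little-endian stores the least-significant byte at the lowest address.
Reassemble most-significant byte first: A0 52 → 0xA052.
0xA052 = 41042.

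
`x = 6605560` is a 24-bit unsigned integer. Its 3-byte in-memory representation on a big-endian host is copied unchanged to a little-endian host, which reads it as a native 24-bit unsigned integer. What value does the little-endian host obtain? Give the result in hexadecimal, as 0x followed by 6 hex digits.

0xF8CA64

6605560 in 24-bit hexadecimal is 0x64CAF8.
Stored big-endian, the bytes at ascending addresses are 64 CA F8.
Read back as little-endian, the first byte is least significant, giving 0xF8CA64.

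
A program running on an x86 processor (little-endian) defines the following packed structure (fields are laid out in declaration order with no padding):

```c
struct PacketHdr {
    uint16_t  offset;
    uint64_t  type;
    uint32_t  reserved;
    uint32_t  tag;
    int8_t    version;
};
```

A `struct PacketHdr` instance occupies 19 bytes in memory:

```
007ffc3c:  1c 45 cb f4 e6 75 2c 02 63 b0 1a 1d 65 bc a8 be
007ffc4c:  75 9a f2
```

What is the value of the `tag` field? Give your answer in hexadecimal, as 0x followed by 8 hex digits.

`tag` follows `offset` (2 B), `type` (8 B), `reserved` (4 B), so it starts at offset 2 + 8 + 4 = 14 and occupies 4 bytes.
Bytes at offsets 14..17: A8 BE 75 9A.
In little-endian order the low byte comes first in memory.
Reassemble most-significant byte first: 9A 75 BE A8 → 0x9A75BEA8.

0x9A75BEA8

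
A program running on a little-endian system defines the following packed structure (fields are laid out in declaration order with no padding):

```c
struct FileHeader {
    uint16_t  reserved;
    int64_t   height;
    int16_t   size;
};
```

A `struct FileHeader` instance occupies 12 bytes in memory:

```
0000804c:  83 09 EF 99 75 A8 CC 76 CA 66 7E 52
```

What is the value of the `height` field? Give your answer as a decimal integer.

7406863158535887343

`height` follows `reserved` (2 bytes), so it starts at byte offset 2 and occupies 8 bytes.
Bytes at offsets 2..9: EF 99 75 A8 CC 76 CA 66.
In little-endian order the low byte comes first in memory.
Reassemble most-significant byte first: 66 CA 76 CC A8 75 99 EF → 0x66CA76CCA87599EF.
0x66CA76CCA87599EF = 7406863158535887343.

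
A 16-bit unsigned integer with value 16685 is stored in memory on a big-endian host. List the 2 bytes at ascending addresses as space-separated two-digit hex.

16685 in hexadecimal, padded to 16 bits, is 0x412D.
Split into bytes (most-significant first): 41 2D.
In big-endian order the high byte comes first in memory.
So the memory order matches the most-significant-first order: 41 2D.

41 2D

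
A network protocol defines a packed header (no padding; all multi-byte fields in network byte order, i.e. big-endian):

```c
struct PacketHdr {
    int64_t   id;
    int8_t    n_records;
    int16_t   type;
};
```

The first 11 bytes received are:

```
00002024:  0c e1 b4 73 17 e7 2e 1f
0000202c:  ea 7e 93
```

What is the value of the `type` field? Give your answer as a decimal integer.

`type` follows `id` (8 B), `n_records` (1 B), so it starts at offset 8 + 1 = 9 and occupies 2 bytes.
Bytes at offsets 9..10: 7E 93.
Big-endian stores the most-significant byte at the lowest address.
The bytes are already most-significant first: 0x7E93.
0x7E93 = 32403.

32403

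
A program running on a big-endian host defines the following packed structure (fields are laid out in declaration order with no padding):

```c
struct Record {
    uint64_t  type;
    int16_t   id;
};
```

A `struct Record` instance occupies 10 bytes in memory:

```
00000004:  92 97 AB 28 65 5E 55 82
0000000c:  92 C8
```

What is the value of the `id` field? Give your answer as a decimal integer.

`id` follows `type` (8 bytes), so it starts at byte offset 8 and occupies 2 bytes.
Bytes at offsets 8..9: 92 C8.
In big-endian order the high byte comes first in memory.
The bytes are already most-significant first: 0x92C8.
Top bit is set, so as a signed 16-bit value this is 0x92C8 − 2^16 = -27960.

-27960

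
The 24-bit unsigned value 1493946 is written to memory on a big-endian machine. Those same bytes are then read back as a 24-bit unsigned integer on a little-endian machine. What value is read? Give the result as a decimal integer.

1493946 in 24-bit hexadecimal is 0x16CBBA.
Stored big-endian, the bytes at ascending addresses are 16 CB BA.
Read back as little-endian, the first byte is least significant, giving 0xBACB16.
0xBACB16 = 12241686.

12241686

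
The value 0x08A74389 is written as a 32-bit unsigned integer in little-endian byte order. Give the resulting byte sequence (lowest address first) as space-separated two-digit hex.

Split into bytes (most-significant first): 08 A7 43 89.
In little-endian order the low byte comes first in memory.
So at ascending addresses the bytes are 89 43 A7 08.

89 43 A7 08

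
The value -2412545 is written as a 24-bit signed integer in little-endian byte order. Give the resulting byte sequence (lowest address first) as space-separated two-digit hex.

FF 2F DB

Two's complement of -2412545 in 24 bits: 2412545 = 0x24D001; invert → 0xDB2FFE; add 1 → 0xDB2FFF.
Split into bytes (most-significant first): DB 2F FF.
In little-endian order the low byte comes first in memory.
So at ascending addresses the bytes are FF 2F DB.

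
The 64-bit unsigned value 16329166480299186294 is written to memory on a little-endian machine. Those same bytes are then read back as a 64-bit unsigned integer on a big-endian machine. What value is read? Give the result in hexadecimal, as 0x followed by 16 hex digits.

0x76D872F065DA9CE2

16329166480299186294 in 64-bit hexadecimal is 0xE29CDA65F072D876.
Stored little-endian, the bytes at ascending addresses are 76 D8 72 F0 65 DA 9C E2.
Read back as big-endian, the last byte is least significant, giving 0x76D872F065DA9CE2.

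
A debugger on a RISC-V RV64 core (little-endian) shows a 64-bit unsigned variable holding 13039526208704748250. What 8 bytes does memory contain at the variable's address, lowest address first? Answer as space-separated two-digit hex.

DA 1A 3E 1D 00 B4 F5 B4

13039526208704748250 in hexadecimal, padded to 64 bits, is 0xB4F5B4001D3E1ADA.
Split into bytes (most-significant first): B4 F5 B4 00 1D 3E 1A DA.
In little-endian order the low byte comes first in memory.
So at ascending addresses the bytes are DA 1A 3E 1D 00 B4 F5 B4.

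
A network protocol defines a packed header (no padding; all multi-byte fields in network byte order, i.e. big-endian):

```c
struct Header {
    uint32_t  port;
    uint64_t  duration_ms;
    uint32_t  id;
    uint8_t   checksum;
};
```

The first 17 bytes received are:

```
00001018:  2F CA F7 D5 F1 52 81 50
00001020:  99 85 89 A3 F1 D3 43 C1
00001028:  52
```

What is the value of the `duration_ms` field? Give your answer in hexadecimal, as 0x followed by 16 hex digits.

`duration_ms` follows `port` (4 bytes), so it starts at byte offset 4 and occupies 8 bytes.
Bytes at offsets 4..11: F1 52 81 50 99 85 89 A3.
In big-endian order the high byte comes first in memory.
The bytes are already most-significant first: 0xF1528150998589A3.

0xF1528150998589A3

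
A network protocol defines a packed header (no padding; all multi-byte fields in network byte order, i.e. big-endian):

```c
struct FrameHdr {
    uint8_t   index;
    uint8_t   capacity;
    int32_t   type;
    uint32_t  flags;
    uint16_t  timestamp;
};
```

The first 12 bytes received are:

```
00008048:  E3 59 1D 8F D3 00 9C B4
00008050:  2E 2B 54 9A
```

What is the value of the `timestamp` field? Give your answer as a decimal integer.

21658

`timestamp` follows `index` (1 B), `capacity` (1 B), `type` (4 B), `flags` (4 B), so it starts at offset 1 + 1 + 4 + 4 = 10 and occupies 2 bytes.
Bytes at offsets 10..11: 54 9A.
Big-endian: lowest address holds the most-significant byte.
The bytes are already most-significant first: 0x549A.
0x549A = 21658.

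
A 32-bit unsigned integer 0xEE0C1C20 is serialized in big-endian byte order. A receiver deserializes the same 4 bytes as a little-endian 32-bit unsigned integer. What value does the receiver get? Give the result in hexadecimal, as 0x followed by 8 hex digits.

Stored big-endian, the bytes at ascending addresses are EE 0C 1C 20.
Read back as little-endian, the first byte is least significant, giving 0x201C0CEE.

0x201C0CEE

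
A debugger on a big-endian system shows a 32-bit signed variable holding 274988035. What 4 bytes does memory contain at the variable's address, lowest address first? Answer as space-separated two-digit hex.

10 63 FC 03

274988035 in hexadecimal, padded to 32 bits, is 0x1063FC03.
Split into bytes (most-significant first): 10 63 FC 03.
In big-endian order the high byte comes first in memory.
So the memory order matches the most-significant-first order: 10 63 FC 03.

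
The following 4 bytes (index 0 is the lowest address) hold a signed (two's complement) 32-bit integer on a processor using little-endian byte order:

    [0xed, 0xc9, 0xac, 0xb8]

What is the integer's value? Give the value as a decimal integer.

Little-endian: lowest address holds the least-significant byte.
Reassemble most-significant byte first: B8 AC C9 ED → 0xB8ACC9ED.
Top bit is set, so as a signed 32-bit value this is 0xB8ACC9ED − 2^32 = -1196635667.

-1196635667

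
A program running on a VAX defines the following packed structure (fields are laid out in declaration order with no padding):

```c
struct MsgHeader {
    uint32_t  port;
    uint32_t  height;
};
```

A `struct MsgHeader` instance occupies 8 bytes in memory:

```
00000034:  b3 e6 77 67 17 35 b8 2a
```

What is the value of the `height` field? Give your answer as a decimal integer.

`height` follows `port` (4 bytes), so it starts at byte offset 4 and occupies 4 bytes.
Bytes at offsets 4..7: 17 35 B8 2A.
Little-endian stores the least-significant byte at the lowest address.
Reassemble most-significant byte first: 2A B8 35 17 → 0x2AB83517.
0x2AB83517 = 716715287.

716715287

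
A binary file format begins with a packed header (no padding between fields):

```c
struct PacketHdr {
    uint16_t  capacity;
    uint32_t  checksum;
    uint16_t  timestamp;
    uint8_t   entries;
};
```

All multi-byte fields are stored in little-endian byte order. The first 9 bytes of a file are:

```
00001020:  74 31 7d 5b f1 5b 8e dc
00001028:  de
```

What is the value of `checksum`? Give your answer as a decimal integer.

1542544253

`checksum` follows `capacity` (2 bytes), so it starts at byte offset 2 and occupies 4 bytes.
Bytes at offsets 2..5: 7D 5B F1 5B.
In little-endian order the low byte comes first in memory.
Reassemble most-significant byte first: 5B F1 5B 7D → 0x5BF15B7D.
0x5BF15B7D = 1542544253.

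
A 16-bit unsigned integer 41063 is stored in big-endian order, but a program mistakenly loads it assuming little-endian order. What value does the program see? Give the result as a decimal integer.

26528

41063 in 16-bit hexadecimal is 0xA067.
Stored big-endian, the bytes at ascending addresses are A0 67.
Read back as little-endian, the first byte is least significant, giving 0x67A0.
0x67A0 = 26528.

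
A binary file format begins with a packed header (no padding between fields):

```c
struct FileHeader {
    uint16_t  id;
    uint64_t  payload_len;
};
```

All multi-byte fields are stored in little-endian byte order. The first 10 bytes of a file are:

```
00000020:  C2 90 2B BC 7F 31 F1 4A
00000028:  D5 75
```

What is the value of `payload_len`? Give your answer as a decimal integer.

8490775072254966827

`payload_len` follows `id` (2 bytes), so it starts at byte offset 2 and occupies 8 bytes.
Bytes at offsets 2..9: 2B BC 7F 31 F1 4A D5 75.
Little-endian: lowest address holds the least-significant byte.
Reassemble most-significant byte first: 75 D5 4A F1 31 7F BC 2B → 0x75D54AF1317FBC2B.
0x75D54AF1317FBC2B = 8490775072254966827.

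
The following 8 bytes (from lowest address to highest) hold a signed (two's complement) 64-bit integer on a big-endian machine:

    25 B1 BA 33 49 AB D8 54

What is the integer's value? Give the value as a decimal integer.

2716156779723216980

Big-endian: lowest address holds the most-significant byte.
The bytes are already most-significant first: 0x25B1BA3349ABD854.
0x25B1BA3349ABD854 = 2716156779723216980.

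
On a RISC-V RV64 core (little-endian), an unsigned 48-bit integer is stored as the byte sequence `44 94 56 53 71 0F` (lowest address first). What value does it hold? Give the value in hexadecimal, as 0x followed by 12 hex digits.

Little-endian stores the least-significant byte at the lowest address.
Reassemble most-significant byte first: 0F 71 53 56 94 44 → 0x0F7153569444.

0x0F7153569444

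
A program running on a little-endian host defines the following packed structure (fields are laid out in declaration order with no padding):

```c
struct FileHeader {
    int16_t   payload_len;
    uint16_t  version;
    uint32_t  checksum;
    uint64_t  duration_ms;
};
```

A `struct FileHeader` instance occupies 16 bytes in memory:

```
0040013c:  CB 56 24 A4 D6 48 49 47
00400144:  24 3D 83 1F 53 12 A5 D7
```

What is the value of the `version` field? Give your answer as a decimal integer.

`version` follows `payload_len` (2 bytes), so it starts at byte offset 2 and occupies 2 bytes.
Bytes at offsets 2..3: 24 A4.
Little-endian stores the least-significant byte at the lowest address.
Reassemble most-significant byte first: A4 24 → 0xA424.
0xA424 = 42020.

42020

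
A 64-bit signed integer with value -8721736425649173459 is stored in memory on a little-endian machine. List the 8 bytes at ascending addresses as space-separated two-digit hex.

Two's complement of -8721736425649173459 in 64 bits: 8721736425649173459 = 0x7909D511C36773D3; invert → 0x86F62AEE3C988C2C; add 1 → 0x86F62AEE3C988C2D.
Split into bytes (most-significant first): 86 F6 2A EE 3C 98 8C 2D.
In little-endian order the low byte comes first in memory.
So at ascending addresses the bytes are 2D 8C 98 3C EE 2A F6 86.

2D 8C 98 3C EE 2A F6 86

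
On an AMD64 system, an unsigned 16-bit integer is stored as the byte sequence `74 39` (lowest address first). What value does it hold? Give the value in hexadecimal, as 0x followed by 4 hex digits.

Little-endian stores the least-significant byte at the lowest address.
Reassemble most-significant byte first: 39 74 → 0x3974.

0x3974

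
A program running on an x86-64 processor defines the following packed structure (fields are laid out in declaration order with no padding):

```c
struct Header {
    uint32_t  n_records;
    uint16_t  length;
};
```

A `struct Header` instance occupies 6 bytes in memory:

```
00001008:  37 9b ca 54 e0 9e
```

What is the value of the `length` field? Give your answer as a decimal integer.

40672

`length` follows `n_records` (4 bytes), so it starts at byte offset 4 and occupies 2 bytes.
Bytes at offsets 4..5: E0 9E.
In little-endian order the low byte comes first in memory.
Reassemble most-significant byte first: 9E E0 → 0x9EE0.
0x9EE0 = 40672.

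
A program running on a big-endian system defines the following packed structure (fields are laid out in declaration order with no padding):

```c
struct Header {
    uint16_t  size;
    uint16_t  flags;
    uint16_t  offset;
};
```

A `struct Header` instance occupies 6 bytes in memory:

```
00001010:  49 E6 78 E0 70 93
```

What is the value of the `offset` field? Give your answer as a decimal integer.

`offset` follows `size` (2 B), `flags` (2 B), so it starts at offset 2 + 2 = 4 and occupies 2 bytes.
Bytes at offsets 4..5: 70 93.
Big-endian stores the most-significant byte at the lowest address.
The bytes are already most-significant first: 0x7093.
0x7093 = 28819.

28819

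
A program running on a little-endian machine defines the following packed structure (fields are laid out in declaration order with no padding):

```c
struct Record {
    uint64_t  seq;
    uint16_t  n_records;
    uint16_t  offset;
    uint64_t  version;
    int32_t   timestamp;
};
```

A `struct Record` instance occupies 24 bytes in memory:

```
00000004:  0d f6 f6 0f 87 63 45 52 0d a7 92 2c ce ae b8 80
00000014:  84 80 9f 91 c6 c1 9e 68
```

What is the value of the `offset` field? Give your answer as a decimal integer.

11410

`offset` follows `seq` (8 B), `n_records` (2 B), so it starts at offset 8 + 2 = 10 and occupies 2 bytes.
Bytes at offsets 10..11: 92 2C.
Little-endian stores the least-significant byte at the lowest address.
Reassemble most-significant byte first: 2C 92 → 0x2C92.
0x2C92 = 11410.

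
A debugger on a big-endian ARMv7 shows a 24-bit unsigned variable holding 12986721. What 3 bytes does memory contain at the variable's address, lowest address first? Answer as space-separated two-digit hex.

12986721 in hexadecimal, padded to 24 bits, is 0xC62961.
Split into bytes (most-significant first): C6 29 61.
In big-endian order the high byte comes first in memory.
So the memory order matches the most-significant-first order: C6 29 61.

C6 29 61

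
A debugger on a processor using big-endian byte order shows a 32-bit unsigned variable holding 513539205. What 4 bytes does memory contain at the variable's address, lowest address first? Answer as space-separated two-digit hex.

513539205 in hexadecimal, padded to 32 bits, is 0x1E9BFC85.
Split into bytes (most-significant first): 1E 9B FC 85.
In big-endian order the high byte comes first in memory.
So the memory order matches the most-significant-first order: 1E 9B FC 85.

1E 9B FC 85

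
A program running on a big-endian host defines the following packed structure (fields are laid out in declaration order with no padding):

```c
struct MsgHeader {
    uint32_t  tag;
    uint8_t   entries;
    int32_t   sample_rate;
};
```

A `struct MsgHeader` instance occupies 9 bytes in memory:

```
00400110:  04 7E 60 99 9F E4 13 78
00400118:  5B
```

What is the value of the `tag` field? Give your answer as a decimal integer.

75391129

`tag` is the first field, at byte offset 0, occupying 4 bytes.
Bytes at offsets 0..3: 04 7E 60 99.
In big-endian order the high byte comes first in memory.
The bytes are already most-significant first: 0x047E6099.
0x047E6099 = 75391129.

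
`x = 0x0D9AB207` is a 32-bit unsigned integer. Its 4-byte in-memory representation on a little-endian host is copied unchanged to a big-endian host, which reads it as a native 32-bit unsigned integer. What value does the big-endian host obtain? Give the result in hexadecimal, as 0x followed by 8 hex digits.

Stored little-endian, the bytes at ascending addresses are 07 B2 9A 0D.
Read back as big-endian, the last byte is least significant, giving 0x07B29A0D.

0x07B29A0D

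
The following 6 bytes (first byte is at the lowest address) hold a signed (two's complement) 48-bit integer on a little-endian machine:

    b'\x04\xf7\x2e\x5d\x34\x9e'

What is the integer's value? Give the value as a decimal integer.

-107527237863676

Little-endian stores the least-significant byte at the lowest address.
Reassemble most-significant byte first: 9E 34 5D 2E F7 04 → 0x9E345D2EF704.
Top bit is set, so as a signed 48-bit value this is 0x9E345D2EF704 − 2^48 = -107527237863676.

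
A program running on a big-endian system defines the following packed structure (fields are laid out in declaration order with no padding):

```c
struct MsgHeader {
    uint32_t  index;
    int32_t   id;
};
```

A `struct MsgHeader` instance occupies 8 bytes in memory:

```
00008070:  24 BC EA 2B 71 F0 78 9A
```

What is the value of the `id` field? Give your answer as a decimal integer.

`id` follows `index` (4 bytes), so it starts at byte offset 4 and occupies 4 bytes.
Bytes at offsets 4..7: 71 F0 78 9A.
Big-endian stores the most-significant byte at the lowest address.
The bytes are already most-significant first: 0x71F0789A.
0x71F0789A = 1911584922.

1911584922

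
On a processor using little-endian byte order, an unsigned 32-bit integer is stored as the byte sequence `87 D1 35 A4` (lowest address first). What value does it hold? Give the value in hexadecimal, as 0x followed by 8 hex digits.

0xA435D187

In little-endian order the low byte comes first in memory.
Reassemble most-significant byte first: A4 35 D1 87 → 0xA435D187.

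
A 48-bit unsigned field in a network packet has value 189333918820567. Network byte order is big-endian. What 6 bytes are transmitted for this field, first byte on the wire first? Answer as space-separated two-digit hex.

189333918820567 in hexadecimal, padded to 48 bits, is 0xAC32BCF9A8D7.
Split into bytes (most-significant first): AC 32 BC F9 A8 D7.
Big-endian stores the most-significant byte at the lowest address.
So the memory order matches the most-significant-first order: AC 32 BC F9 A8 D7.

AC 32 BC F9 A8 D7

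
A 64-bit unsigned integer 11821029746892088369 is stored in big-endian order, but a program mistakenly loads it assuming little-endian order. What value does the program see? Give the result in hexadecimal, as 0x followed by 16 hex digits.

11821029746892088369 in 64-bit hexadecimal is 0xA40CBBEC9ED42431.
Stored big-endian, the bytes at ascending addresses are A4 0C BB EC 9E D4 24 31.
Read back as little-endian, the first byte is least significant, giving 0x3124D49EECBB0CA4.

0x3124D49EECBB0CA4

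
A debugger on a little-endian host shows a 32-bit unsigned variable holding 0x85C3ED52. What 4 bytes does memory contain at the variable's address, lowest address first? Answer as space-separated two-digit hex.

52 ED C3 85

Split into bytes (most-significant first): 85 C3 ED 52.
Little-endian stores the least-significant byte at the lowest address.
So at ascending addresses the bytes are 52 ED C3 85.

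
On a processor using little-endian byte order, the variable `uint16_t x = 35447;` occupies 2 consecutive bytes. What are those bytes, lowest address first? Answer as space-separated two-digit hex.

77 8A

35447 in hexadecimal, padded to 16 bits, is 0x8A77.
Split into bytes (most-significant first): 8A 77.
Little-endian: lowest address holds the least-significant byte.
So at ascending addresses the bytes are 77 8A.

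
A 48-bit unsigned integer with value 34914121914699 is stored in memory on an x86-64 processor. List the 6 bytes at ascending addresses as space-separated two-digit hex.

34914121914699 in hexadecimal, padded to 48 bits, is 0x1FC113D5994B.
Split into bytes (most-significant first): 1F C1 13 D5 99 4B.
In little-endian order the low byte comes first in memory.
So at ascending addresses the bytes are 4B 99 D5 13 C1 1F.

4B 99 D5 13 C1 1F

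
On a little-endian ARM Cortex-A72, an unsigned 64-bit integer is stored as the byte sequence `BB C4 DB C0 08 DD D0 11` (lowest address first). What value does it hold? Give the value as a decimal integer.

In little-endian order the low byte comes first in memory.
Reassemble most-significant byte first: 11 D0 DD 08 C0 DB C4 BB → 0x11D0DD08C0DBC4BB.
0x11D0DD08C0DBC4BB = 1283768923465696443.

1283768923465696443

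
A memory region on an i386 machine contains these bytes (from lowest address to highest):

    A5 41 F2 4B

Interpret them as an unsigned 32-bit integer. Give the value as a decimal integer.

1274167717

Little-endian: lowest address holds the least-significant byte.
Reassemble most-significant byte first: 4B F2 41 A5 → 0x4BF241A5.
0x4BF241A5 = 1274167717.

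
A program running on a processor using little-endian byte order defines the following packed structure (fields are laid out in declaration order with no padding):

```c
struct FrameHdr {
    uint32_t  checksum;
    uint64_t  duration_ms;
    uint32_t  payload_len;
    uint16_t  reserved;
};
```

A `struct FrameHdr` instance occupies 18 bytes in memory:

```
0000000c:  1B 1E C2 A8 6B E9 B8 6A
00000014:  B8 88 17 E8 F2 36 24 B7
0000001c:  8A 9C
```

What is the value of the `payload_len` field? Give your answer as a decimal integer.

3072603890

`payload_len` follows `checksum` (4 B), `duration_ms` (8 B), so it starts at offset 4 + 8 = 12 and occupies 4 bytes.
Bytes at offsets 12..15: F2 36 24 B7.
In little-endian order the low byte comes first in memory.
Reassemble most-significant byte first: B7 24 36 F2 → 0xB72436F2.
0xB72436F2 = 3072603890.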